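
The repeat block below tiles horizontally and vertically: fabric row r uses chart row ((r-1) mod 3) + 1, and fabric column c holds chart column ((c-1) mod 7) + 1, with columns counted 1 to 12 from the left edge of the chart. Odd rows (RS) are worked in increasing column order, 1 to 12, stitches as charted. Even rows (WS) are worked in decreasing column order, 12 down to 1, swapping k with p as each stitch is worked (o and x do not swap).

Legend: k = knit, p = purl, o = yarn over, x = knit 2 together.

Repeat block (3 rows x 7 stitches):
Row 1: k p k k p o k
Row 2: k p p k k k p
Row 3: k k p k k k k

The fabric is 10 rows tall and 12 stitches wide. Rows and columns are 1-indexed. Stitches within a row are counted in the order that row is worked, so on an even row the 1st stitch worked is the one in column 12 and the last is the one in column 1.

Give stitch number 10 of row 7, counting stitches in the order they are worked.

For row 7: chart row = ((7-1) mod 3) + 1 = 1; this is a RS (odd) row.
Chart row 1 tiled across columns 1-12: k p k k p o k k p k k p
Right side: take the tiled row as-is (worked left to right from column 1).
Counting 10 along the worked row gives k.

Result:
k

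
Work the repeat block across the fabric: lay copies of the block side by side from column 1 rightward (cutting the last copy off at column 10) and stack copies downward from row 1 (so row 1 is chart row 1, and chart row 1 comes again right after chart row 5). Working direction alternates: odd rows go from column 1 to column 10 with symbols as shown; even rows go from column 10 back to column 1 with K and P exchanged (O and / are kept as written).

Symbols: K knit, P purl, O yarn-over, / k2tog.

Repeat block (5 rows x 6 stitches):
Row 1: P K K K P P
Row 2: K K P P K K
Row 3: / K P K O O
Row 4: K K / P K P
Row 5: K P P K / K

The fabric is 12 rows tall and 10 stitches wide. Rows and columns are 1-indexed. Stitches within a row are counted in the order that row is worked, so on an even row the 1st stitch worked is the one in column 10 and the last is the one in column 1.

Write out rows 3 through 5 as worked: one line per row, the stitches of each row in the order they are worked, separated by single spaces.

Row 3: chart row 3, RS - tile across columns 1-10 and work as-is.
Row 4: chart row 4, WS - tiled (columns 1-10): K K / P K P K K / P; work from column 10 back to 1 with K<->P swapped.
Row 5: chart row 5, RS - tile across columns 1-10 and work as-is.

== ROWS AS WORKED ==
/ K P K O O / K P K
K / P P K P K / P P
K P P K / K K P P K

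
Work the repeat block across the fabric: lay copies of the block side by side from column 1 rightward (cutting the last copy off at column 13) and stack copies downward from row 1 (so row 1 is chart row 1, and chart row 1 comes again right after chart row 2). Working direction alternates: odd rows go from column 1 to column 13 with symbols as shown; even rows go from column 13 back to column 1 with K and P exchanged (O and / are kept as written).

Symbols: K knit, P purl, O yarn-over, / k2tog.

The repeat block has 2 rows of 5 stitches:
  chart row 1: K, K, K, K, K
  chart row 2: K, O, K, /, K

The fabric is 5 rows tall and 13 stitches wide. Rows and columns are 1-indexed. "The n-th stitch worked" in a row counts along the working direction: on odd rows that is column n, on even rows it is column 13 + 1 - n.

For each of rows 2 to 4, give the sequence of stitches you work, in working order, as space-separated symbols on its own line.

Row 2: chart row 2, WS - tiled (columns 1-13): K O K / K K O K / K K O K; work from column 13 back to 1 with K<->P swapped.
Row 3: chart row 1, RS - tile across columns 1-13 and work as-is.
Row 4: chart row 2, WS - tiled (columns 1-13): K O K / K K O K / K K O K; work from column 13 back to 1 with K<->P swapped.

Result:
P O P P / P O P P / P O P
K K K K K K K K K K K K K
P O P P / P O P P / P O P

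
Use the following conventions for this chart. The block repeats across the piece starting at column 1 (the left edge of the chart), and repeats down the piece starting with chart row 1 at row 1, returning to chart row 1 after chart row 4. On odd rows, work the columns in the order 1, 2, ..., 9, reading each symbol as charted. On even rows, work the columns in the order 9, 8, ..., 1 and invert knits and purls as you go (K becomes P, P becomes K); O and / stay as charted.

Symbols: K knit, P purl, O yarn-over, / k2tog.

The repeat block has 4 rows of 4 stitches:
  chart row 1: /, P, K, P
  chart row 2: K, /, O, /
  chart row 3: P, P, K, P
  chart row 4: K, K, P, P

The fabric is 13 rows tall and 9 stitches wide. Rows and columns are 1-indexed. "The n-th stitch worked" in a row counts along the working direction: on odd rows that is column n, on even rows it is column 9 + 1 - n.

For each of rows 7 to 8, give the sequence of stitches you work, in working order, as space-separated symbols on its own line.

== ROWS AS WORKED ==
P P K P P P K P P
P K K P P K K P P

Derivation:
Row 7: chart row 3, RS - tile across columns 1-9 and work as-is.
Row 8: chart row 4, WS - tiled (columns 1-9): K K P P K K P P K; work from column 9 back to 1 with K<->P swapped.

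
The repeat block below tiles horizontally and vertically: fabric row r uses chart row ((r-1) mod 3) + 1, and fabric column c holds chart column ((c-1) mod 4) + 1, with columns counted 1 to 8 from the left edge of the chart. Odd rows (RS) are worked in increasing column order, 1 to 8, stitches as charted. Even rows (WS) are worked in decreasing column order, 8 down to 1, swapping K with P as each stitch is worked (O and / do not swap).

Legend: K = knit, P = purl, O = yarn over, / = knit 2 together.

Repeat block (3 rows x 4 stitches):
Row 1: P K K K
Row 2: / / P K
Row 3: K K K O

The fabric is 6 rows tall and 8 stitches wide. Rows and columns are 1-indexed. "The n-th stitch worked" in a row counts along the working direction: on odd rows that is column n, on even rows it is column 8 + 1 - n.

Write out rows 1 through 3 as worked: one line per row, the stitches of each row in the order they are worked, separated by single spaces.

Row 1: chart row 1, RS - tile across columns 1-8 and work as-is.
Row 2: chart row 2, WS - tiled (columns 1-8): / / P K / / P K; work from column 8 back to 1 with K<->P swapped.
Row 3: chart row 3, RS - tile across columns 1-8 and work as-is.

Rows as worked:
P K K K P K K K
P K / / P K / /
K K K O K K K O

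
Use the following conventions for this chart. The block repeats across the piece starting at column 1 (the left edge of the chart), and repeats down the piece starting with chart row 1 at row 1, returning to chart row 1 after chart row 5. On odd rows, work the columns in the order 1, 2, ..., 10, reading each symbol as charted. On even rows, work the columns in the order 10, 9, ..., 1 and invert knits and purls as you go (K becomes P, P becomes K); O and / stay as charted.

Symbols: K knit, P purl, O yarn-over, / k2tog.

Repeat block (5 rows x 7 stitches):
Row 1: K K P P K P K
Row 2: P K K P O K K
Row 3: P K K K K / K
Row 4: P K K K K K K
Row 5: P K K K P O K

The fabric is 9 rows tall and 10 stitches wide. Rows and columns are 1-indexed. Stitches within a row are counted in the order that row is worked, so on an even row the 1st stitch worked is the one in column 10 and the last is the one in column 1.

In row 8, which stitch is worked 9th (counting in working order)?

Result:
P

Derivation:
Row 8: (8-1) mod 5 = 2, so use chart row 3. Even row -> WS.
Chart row 3 tiled across columns 1-10: P K K K K / K P K K
Wrong side: read the tiled row from column 10 down to 1 and exchange K with P (leave O, /).
Row 8 as worked: P P K P / P P P P K
The 9th stitch worked is P.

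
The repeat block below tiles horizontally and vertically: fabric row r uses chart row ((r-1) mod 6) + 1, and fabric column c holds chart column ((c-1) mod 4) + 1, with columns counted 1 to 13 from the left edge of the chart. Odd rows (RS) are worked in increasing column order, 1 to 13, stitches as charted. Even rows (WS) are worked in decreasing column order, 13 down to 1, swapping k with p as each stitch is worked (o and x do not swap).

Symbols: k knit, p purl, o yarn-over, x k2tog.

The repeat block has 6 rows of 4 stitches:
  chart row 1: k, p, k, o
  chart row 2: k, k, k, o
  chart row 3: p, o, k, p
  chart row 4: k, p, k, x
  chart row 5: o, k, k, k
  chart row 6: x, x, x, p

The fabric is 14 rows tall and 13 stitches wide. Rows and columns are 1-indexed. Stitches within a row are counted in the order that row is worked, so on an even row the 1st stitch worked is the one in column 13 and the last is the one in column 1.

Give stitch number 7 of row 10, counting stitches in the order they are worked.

Stitch:
p

Derivation:
Row 10: (10-1) mod 6 = 3, so use chart row 4. Even row -> WS.
Chart row 4 tiled across columns 1-13: k p k x k p k x k p k x k
WS row: flip the tiled sequence (start at column 13) and apply k<->p; o and x stay.
Row 10 as worked: p x p k p x p k p x p k p
The 7th stitch worked is p.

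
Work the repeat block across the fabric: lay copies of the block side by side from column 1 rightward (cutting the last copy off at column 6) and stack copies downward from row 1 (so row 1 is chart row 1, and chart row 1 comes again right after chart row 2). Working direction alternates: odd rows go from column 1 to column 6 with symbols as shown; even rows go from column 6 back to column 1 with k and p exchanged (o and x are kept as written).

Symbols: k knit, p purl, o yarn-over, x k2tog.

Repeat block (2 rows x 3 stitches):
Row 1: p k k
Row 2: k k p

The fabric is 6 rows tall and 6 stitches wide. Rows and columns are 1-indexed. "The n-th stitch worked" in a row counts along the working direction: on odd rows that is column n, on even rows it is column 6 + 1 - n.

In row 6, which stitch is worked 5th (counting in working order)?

Result:
p

Derivation:
For row 6: chart row = ((6-1) mod 2) + 1 = 2; this is a WS (even) row.
Chart row 2 tiled across columns 1-6: k k p k k p
WS: work from column 6 back to column 1 (reverse the tiled row), swapping k<->p (o and x unchanged).
Row 6 as worked: k p p k p p
The 5th stitch worked is p.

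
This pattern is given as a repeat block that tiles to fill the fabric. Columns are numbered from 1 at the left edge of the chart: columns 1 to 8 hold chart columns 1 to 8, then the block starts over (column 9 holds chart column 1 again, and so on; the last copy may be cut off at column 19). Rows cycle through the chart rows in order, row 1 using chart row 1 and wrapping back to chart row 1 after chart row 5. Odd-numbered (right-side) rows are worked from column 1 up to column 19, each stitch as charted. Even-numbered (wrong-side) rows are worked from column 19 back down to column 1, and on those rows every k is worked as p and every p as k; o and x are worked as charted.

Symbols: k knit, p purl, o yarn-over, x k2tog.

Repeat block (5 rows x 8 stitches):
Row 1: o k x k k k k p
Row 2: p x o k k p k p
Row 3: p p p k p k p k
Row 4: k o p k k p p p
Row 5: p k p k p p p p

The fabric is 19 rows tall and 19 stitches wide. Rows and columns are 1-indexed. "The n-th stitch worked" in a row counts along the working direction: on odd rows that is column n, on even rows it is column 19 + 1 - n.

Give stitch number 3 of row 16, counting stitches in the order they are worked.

Stitch:
o

Derivation:
For row 16: chart row = ((16-1) mod 5) + 1 = 1; this is a WS (even) row.
Chart row 1 tiled across columns 1-19: o k x k k k k p o k x k k k k p o k x
Wrong side: read the tiled row from column 19 down to 1 and exchange k with p (leave o, x).
Row 16 as worked: x p o k p p p p x p o k p p p p x p o
Stitch 3 in working order -> o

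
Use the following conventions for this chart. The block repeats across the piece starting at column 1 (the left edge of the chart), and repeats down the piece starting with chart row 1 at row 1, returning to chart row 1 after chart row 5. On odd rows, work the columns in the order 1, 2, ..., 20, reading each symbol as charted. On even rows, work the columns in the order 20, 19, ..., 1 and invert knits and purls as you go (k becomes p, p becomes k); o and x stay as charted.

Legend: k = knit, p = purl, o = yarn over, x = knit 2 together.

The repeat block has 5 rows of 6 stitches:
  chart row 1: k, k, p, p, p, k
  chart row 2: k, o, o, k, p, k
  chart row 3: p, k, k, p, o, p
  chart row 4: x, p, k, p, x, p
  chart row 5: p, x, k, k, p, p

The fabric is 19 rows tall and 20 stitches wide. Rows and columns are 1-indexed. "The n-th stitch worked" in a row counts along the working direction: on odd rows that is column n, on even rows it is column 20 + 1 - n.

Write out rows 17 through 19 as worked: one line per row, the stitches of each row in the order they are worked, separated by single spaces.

== ROWS AS WORKED ==
k o o k p k k o o k p k k o o k p k k o
p k k o k p p k k o k p p k k o k p p k
x p k p x p x p k p x p x p k p x p x p

Derivation:
Row 17: chart row 2, RS - tile across columns 1-20 and work as-is.
Row 18: chart row 3, WS - tiled (columns 1-20): p k k p o p p k k p o p p k k p o p p k; work from column 20 back to 1 with k<->p swapped.
Row 19: chart row 4, RS - tile across columns 1-20 and work as-is.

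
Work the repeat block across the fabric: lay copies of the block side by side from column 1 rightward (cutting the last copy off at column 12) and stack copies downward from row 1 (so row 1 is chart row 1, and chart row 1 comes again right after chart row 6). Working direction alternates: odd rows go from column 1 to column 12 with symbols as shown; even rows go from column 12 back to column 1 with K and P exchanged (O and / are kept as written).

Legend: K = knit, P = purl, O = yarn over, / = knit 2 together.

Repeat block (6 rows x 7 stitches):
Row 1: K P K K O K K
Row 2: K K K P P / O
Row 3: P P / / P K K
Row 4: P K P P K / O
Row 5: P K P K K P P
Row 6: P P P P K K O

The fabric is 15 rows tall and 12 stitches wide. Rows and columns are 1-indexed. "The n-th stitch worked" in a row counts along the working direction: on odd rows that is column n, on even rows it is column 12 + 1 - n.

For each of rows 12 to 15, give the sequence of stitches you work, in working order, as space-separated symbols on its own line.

Row 12: chart row 6, WS - tiled (columns 1-12): P P P P K K O P P P P K; work from column 12 back to 1 with K<->P swapped.
Row 13: chart row 1, RS - tile across columns 1-12 and work as-is.
Row 14: chart row 2, WS - tiled (columns 1-12): K K K P P / O K K K P P; work from column 12 back to 1 with K<->P swapped.
Row 15: chart row 3, RS - tile across columns 1-12 and work as-is.

== ROWS AS WORKED ==
P K K K K O P P K K K K
K P K K O K K K P K K O
K K P P P O / K K P P P
P P / / P K K P P / / P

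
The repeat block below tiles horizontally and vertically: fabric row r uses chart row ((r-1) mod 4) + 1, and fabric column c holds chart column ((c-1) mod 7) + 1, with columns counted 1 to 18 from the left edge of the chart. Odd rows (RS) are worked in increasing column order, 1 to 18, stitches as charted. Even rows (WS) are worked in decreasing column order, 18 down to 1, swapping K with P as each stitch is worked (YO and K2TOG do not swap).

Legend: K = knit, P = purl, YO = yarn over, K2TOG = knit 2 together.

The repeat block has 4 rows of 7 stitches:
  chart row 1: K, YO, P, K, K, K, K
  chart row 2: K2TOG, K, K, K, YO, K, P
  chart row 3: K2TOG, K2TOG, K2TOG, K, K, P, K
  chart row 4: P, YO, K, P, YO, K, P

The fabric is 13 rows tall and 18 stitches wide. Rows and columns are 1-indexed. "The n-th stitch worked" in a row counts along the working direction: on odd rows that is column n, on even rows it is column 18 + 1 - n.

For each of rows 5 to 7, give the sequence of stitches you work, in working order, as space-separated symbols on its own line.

Row 5: chart row 1, RS - tile across columns 1-18 and work as-is.
Row 6: chart row 2, WS - tiled (columns 1-18): K2TOG K K K YO K P K2TOG K K K YO K P K2TOG K K K; work from column 18 back to 1 with K<->P swapped.
Row 7: chart row 3, RS - tile across columns 1-18 and work as-is.

Rows as worked:
K YO P K K K K K YO P K K K K K YO P K
P P P K2TOG K P YO P P P K2TOG K P YO P P P K2TOG
K2TOG K2TOG K2TOG K K P K K2TOG K2TOG K2TOG K K P K K2TOG K2TOG K2TOG K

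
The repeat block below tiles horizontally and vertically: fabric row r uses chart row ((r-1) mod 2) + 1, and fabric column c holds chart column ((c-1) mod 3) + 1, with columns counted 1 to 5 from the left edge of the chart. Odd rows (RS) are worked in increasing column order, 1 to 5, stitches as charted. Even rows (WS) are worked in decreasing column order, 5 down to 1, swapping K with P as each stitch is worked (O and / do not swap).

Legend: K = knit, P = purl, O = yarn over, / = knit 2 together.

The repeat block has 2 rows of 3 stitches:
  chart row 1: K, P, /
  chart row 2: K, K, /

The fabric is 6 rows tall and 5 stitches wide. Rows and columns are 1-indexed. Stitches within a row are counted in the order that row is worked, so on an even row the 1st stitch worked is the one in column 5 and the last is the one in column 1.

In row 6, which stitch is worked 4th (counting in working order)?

For row 6: chart row = ((6-1) mod 2) + 1 = 2; this is a WS (even) row.
Chart row 2 tiled across columns 1-5: K K / K K
Wrong side: read the tiled row from column 5 down to 1 and exchange K with P (leave O, /).
Row 6 as worked: P P / P P
The 4th stitch worked is P.

Result:
P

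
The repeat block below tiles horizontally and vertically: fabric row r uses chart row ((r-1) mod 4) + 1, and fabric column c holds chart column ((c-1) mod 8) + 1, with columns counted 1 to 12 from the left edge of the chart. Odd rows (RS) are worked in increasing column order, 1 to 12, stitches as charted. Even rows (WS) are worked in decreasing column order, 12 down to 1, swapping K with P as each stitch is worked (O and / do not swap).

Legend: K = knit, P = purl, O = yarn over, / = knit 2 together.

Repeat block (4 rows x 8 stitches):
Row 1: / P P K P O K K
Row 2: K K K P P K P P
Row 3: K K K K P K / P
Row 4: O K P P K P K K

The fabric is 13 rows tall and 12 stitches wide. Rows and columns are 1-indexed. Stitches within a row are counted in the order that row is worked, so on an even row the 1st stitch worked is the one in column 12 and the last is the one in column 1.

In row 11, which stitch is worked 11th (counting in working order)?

Row 11: (11-1) mod 4 = 2, so use chart row 3. Odd row -> RS.
Chart row 3 tiled across columns 1-12: K K K K P K / P K K K K
Right side: take the tiled row as-is (worked left to right from column 1).
The 11th stitch worked is K.

Result:
K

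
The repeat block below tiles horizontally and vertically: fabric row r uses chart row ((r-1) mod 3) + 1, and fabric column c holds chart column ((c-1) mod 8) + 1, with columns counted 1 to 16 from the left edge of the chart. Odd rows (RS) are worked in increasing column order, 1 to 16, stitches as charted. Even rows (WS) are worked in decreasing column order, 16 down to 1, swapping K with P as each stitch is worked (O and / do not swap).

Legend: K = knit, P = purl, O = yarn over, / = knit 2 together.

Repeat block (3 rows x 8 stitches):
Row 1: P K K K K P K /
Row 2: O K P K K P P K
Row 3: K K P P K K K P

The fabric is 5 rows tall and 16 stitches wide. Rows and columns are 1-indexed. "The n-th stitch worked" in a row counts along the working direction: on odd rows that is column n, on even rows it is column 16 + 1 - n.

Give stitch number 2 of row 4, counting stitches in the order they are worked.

Stitch:
P

Derivation:
For row 4: chart row = ((4-1) mod 3) + 1 = 1; this is a WS (even) row.
Chart row 1 tiled across columns 1-16: P K K K K P K / P K K K K P K /
Wrong side: read the tiled row from column 16 down to 1 and exchange K with P (leave O, /).
Row 4 as worked: / P K P P P P K / P K P P P P K
Counting 2 along the worked row gives P.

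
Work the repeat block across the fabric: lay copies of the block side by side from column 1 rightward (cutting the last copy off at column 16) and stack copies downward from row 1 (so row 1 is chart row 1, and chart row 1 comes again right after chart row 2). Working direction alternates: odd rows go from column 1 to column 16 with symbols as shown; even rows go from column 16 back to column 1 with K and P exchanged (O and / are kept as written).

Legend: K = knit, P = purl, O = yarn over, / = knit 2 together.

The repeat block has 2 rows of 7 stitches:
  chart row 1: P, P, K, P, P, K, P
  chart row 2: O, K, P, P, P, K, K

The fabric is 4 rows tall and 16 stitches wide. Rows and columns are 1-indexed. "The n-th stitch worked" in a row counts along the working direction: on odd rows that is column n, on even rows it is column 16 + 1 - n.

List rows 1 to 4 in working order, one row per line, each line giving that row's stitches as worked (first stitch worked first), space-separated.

Row 1: chart row 1, RS - tile across columns 1-16 and work as-is.
Row 2: chart row 2, WS - tiled (columns 1-16): O K P P P K K O K P P P K K O K; work from column 16 back to 1 with K<->P swapped.
Row 3: chart row 1, RS - tile across columns 1-16 and work as-is.
Row 4: chart row 2, WS - tiled (columns 1-16): O K P P P K K O K P P P K K O K; work from column 16 back to 1 with K<->P swapped.

Result:
P P K P P K P P P K P P K P P P
P O P P K K K P O P P K K K P O
P P K P P K P P P K P P K P P P
P O P P K K K P O P P K K K P O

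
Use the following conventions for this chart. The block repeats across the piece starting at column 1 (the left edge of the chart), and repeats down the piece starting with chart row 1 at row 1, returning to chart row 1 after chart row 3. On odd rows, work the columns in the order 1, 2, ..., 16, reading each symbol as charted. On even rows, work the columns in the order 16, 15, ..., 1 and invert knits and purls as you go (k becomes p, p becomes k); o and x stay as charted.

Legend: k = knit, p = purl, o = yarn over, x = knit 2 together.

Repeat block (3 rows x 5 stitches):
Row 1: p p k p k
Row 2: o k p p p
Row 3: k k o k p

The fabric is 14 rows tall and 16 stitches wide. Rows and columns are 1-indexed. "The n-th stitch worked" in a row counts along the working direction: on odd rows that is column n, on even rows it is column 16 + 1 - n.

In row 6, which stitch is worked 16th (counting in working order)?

For row 6: chart row = ((6-1) mod 3) + 1 = 3; this is a WS (even) row.
Chart row 3 tiled across columns 1-16: k k o k p k k o k p k k o k p k
Wrong side: read the tiled row from column 16 down to 1 and exchange k with p (leave o, x).
Row 6 as worked: p k p o p p k p o p p k p o p p
The 16th stitch worked is p.

Result:
p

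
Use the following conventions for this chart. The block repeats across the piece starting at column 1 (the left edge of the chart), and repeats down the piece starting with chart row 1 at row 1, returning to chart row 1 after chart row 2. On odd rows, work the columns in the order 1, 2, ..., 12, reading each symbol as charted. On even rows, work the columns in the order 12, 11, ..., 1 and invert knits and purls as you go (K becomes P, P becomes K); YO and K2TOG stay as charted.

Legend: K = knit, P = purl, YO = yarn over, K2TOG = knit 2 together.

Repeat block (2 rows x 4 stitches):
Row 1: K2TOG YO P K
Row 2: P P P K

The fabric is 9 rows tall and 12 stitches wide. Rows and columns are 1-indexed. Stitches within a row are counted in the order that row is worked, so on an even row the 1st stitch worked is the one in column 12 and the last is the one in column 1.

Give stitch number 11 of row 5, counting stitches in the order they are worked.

Row 5: (5-1) mod 2 = 0, so use chart row 1. Odd row -> RS.
Chart row 1 tiled across columns 1-12: K2TOG YO P K K2TOG YO P K K2TOG YO P K
Right side: take the tiled row as-is (worked left to right from column 1).
The 11th stitch worked is P.

== STITCH ==
P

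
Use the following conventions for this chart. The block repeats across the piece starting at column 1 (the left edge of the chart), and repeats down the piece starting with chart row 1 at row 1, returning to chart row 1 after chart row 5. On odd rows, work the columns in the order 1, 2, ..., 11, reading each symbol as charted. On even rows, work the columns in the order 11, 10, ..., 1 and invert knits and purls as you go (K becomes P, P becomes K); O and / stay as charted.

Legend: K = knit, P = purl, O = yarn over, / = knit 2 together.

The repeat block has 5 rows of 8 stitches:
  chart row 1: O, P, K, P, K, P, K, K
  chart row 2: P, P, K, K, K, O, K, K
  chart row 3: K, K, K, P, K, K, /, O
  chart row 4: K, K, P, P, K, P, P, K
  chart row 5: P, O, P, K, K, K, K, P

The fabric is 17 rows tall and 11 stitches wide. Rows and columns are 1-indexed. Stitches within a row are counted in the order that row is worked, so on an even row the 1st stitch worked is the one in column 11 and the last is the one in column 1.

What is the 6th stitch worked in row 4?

Row 4 uses chart row ((4-1) mod 5)+1 = 4. Row 4 is even, so WS.
Chart row 4 tiled across columns 1-11: K K P P K P P K K K P
Wrong side: read the tiled row from column 11 down to 1 and exchange K with P (leave O, /).
Row 4 as worked: K P P P K K P K K P P
Stitch 6 in working order -> K

Stitch:
K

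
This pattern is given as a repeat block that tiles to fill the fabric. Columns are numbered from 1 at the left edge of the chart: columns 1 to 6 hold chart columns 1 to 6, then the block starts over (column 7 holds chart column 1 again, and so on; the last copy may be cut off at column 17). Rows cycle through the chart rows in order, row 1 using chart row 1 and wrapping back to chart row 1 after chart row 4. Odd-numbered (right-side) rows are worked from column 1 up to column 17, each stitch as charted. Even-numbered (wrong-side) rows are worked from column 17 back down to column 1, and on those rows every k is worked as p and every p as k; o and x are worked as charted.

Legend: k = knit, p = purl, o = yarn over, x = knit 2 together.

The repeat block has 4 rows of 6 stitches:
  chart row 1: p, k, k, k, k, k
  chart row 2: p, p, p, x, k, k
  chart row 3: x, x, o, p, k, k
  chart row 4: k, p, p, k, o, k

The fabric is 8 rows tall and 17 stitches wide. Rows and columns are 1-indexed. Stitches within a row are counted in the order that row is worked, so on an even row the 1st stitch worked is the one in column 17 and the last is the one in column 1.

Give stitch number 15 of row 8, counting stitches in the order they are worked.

For row 8: chart row = ((8-1) mod 4) + 1 = 4; this is a WS (even) row.
Chart row 4 tiled across columns 1-17: k p p k o k k p p k o k k p p k o
WS: work from column 17 back to column 1 (reverse the tiled row), swapping k<->p (o and x unchanged).
Row 8 as worked: o p k k p p o p k k p p o p k k p
Counting 15 along the worked row gives k.

Stitch:
k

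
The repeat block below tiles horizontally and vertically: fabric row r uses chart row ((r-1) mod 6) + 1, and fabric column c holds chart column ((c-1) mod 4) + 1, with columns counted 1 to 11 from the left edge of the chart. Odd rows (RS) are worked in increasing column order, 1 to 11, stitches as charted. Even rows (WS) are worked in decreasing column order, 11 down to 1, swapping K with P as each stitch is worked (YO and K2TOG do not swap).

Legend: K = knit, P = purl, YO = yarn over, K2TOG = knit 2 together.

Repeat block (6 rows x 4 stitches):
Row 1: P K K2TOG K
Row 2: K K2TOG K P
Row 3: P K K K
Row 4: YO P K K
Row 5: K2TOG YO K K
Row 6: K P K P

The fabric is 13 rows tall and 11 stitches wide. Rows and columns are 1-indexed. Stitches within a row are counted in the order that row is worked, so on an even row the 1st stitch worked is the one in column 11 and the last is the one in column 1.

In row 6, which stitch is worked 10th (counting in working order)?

Result:
K

Derivation:
Row 6 uses chart row ((6-1) mod 6)+1 = 6. Row 6 is even, so WS.
Chart row 6 tiled across columns 1-11: K P K P K P K P K P K
WS: work from column 11 back to column 1 (reverse the tiled row), swapping K<->P (YO and K2TOG unchanged).
Row 6 as worked: P K P K P K P K P K P
Stitch 10 in working order -> K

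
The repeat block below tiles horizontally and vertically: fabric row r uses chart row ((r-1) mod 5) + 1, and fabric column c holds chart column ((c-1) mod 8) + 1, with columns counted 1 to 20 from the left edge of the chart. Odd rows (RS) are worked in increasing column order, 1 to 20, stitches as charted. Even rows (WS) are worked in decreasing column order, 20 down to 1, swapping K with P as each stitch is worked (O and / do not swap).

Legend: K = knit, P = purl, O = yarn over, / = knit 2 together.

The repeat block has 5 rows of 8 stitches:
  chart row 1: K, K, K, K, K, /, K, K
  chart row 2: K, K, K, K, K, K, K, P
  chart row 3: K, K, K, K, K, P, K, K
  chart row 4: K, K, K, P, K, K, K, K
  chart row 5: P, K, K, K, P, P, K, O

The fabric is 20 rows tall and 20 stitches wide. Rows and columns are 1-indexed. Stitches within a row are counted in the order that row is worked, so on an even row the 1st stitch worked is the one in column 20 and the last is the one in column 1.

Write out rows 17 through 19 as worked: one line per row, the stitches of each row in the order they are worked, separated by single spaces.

Row 17: chart row 2, RS - tile across columns 1-20 and work as-is.
Row 18: chart row 3, WS - tiled (columns 1-20): K K K K K P K K K K K K K P K K K K K K; work from column 20 back to 1 with K<->P swapped.
Row 19: chart row 4, RS - tile across columns 1-20 and work as-is.

== ROWS AS WORKED ==
K K K K K K K P K K K K K K K P K K K K
P P P P P P K P P P P P P P K P P P P P
K K K P K K K K K K K P K K K K K K K P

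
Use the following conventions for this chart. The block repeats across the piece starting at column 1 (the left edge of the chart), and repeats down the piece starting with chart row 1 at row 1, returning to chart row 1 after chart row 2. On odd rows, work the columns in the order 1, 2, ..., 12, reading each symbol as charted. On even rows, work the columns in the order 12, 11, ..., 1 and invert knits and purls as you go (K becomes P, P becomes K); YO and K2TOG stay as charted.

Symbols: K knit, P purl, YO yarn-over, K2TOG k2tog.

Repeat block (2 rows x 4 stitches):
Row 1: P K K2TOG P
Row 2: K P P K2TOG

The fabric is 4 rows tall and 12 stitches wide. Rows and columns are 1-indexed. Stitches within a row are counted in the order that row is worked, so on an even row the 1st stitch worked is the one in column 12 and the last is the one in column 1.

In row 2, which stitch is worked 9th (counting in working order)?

For row 2: chart row = ((2-1) mod 2) + 1 = 2; this is a WS (even) row.
Chart row 2 tiled across columns 1-12: K P P K2TOG K P P K2TOG K P P K2TOG
Wrong side: read the tiled row from column 12 down to 1 and exchange K with P (leave YO, K2TOG).
Row 2 as worked: K2TOG K K P K2TOG K K P K2TOG K K P
The 9th stitch worked is K2TOG.

Result:
K2TOG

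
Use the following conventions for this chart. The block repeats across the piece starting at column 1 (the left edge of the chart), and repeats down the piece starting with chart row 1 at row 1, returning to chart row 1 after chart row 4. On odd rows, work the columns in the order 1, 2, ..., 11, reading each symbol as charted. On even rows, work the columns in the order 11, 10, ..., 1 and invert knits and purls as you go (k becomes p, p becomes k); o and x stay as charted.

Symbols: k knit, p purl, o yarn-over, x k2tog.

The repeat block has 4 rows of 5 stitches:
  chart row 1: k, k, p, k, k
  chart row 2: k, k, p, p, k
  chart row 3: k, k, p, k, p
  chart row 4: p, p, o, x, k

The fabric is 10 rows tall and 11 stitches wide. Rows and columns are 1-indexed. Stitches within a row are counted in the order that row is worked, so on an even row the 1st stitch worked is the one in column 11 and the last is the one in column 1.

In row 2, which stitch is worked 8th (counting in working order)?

== STITCH ==
k

Derivation:
For row 2: chart row = ((2-1) mod 4) + 1 = 2; this is a WS (even) row.
Chart row 2 tiled across columns 1-11: k k p p k k k p p k k
Wrong side: read the tiled row from column 11 down to 1 and exchange k with p (leave o, x).
Row 2 as worked: p p k k p p p k k p p
Stitch 8 in working order -> k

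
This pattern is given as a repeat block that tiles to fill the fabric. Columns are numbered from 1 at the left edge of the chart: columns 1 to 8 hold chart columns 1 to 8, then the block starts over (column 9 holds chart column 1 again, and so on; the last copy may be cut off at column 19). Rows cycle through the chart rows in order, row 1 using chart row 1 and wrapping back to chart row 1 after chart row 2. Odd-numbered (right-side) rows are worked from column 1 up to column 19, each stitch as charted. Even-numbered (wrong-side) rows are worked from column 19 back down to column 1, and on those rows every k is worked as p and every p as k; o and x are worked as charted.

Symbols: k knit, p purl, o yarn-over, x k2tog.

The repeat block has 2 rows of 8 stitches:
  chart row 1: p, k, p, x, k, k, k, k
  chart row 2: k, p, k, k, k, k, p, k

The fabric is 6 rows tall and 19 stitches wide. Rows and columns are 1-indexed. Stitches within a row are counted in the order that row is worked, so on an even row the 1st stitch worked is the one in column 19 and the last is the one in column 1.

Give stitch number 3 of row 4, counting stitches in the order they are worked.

== STITCH ==
p

Derivation:
For row 4: chart row = ((4-1) mod 2) + 1 = 2; this is a WS (even) row.
Chart row 2 tiled across columns 1-19: k p k k k k p k k p k k k k p k k p k
Wrong side: read the tiled row from column 19 down to 1 and exchange k with p (leave o, x).
Row 4 as worked: p k p p k p p p p k p p k p p p p k p
Stitch 3 in working order -> p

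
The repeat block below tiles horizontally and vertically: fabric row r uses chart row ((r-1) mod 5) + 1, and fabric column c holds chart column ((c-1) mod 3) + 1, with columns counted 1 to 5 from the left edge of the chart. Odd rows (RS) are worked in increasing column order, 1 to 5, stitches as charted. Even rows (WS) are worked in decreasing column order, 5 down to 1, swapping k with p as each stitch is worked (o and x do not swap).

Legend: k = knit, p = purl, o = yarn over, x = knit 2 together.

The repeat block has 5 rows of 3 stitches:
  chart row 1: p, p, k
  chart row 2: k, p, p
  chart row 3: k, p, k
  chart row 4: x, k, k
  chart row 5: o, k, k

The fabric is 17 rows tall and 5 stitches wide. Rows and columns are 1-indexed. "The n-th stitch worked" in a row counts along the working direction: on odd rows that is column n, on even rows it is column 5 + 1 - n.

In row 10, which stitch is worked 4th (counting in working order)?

Result:
p

Derivation:
Row 10: (10-1) mod 5 = 4, so use chart row 5. Even row -> WS.
Chart row 5 tiled across columns 1-5: o k k o k
WS row: flip the tiled sequence (start at column 5) and apply k<->p; o and x stay.
Row 10 as worked: p o p p o
Stitch 4 in working order -> p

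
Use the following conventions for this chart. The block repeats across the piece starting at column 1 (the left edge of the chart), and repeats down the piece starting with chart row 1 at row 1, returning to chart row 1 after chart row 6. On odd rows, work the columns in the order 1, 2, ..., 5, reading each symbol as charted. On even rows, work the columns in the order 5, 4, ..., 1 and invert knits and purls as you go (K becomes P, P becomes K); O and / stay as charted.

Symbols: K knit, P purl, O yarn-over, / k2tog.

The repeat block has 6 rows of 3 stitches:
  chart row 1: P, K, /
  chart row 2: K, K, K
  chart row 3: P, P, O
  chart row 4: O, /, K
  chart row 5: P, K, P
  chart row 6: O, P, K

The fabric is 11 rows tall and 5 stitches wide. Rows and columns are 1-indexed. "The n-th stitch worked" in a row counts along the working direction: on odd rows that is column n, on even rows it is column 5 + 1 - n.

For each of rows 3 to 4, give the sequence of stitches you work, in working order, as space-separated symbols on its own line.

Row 3: chart row 3, RS - tile across columns 1-5 and work as-is.
Row 4: chart row 4, WS - tiled (columns 1-5): O / K O /; work from column 5 back to 1 with K<->P swapped.

Rows as worked:
P P O P P
/ O P / O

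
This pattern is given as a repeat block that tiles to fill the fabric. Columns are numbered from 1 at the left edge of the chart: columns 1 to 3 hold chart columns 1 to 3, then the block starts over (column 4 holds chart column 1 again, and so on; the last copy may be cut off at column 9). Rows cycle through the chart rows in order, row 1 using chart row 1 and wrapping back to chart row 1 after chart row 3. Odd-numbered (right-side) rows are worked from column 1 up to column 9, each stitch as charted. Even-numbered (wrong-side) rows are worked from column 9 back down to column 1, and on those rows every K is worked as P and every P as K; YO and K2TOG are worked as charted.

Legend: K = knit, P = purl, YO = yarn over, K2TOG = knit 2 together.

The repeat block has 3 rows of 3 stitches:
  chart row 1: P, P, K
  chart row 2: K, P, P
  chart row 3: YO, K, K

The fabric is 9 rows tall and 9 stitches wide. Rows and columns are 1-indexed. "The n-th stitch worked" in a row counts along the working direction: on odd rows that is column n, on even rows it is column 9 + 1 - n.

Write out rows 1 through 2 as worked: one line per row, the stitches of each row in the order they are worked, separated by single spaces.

Row 1: chart row 1, RS - tile across columns 1-9 and work as-is.
Row 2: chart row 2, WS - tiled (columns 1-9): K P P K P P K P P; work from column 9 back to 1 with K<->P swapped.

Result:
P P K P P K P P K
K K P K K P K K P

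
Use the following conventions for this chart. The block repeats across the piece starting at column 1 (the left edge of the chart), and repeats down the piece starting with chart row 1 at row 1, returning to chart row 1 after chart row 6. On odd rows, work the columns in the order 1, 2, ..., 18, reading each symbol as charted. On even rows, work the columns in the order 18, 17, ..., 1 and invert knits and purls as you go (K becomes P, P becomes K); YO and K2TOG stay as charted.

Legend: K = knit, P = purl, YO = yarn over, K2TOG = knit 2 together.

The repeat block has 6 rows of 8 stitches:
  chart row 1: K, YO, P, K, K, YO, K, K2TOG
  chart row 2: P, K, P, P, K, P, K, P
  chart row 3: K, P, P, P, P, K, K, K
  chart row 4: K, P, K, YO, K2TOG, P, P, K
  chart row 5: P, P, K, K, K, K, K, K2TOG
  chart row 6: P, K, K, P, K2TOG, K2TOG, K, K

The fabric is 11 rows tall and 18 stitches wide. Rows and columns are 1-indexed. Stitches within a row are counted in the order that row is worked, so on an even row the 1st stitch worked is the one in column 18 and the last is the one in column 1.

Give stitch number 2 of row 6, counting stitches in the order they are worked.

Result:
K

Derivation:
Row 6: (6-1) mod 6 = 5, so use chart row 6. Even row -> WS.
Chart row 6 tiled across columns 1-18: P K K P K2TOG K2TOG K K P K K P K2TOG K2TOG K K P K
WS row: flip the tiled sequence (start at column 18) and apply K<->P; YO and K2TOG stay.
Row 6 as worked: P K P P K2TOG K2TOG K P P K P P K2TOG K2TOG K P P K
Stitch 2 in working order -> K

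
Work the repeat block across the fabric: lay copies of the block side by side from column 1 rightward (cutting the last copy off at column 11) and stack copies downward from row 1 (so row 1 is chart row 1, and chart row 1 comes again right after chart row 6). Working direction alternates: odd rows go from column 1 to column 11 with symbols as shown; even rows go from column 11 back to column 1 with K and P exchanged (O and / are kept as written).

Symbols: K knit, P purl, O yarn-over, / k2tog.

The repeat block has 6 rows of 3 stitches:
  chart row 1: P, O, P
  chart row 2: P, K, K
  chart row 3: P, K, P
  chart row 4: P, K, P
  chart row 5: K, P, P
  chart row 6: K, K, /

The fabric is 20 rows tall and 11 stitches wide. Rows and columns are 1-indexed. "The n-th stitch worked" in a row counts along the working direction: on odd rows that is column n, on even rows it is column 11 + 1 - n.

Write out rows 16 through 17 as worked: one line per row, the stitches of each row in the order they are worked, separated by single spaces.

== ROWS AS WORKED ==
P K K P K K P K K P K
K P P K P P K P P K P

Derivation:
Row 16: chart row 4, WS - tiled (columns 1-11): P K P P K P P K P P K; work from column 11 back to 1 with K<->P swapped.
Row 17: chart row 5, RS - tile across columns 1-11 and work as-is.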